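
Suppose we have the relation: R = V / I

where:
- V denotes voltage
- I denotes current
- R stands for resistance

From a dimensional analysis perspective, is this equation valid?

Yes

V (voltage) has dimensions [I^-1 L^2 M T^-3].
I (current) has dimensions [I].
R (resistance) has dimensions [I^-2 L^2 M T^-3].

Left side: [I^-2 L^2 M T^-3]
Right side: [I^-2 L^2 M T^-3]

Both sides have the same dimensions, so the equation is dimensionally consistent.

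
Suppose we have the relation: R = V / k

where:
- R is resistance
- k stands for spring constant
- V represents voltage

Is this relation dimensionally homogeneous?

No

R (resistance) has dimensions [I^-2 L^2 M T^-3].
k (spring constant) has dimensions [M T^-2].
V (voltage) has dimensions [I^-1 L^2 M T^-3].

Left side: [I^-2 L^2 M T^-3]
Right side: [I^-1 L^2 T^-1]

The two sides have different dimensions, so the equation is NOT dimensionally consistent.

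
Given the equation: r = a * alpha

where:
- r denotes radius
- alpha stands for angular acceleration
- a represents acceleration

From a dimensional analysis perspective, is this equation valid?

No

r (radius) has dimensions [L].
alpha (angular acceleration) has dimensions [T^-2].
a (acceleration) has dimensions [L T^-2].

Left side: [L]
Right side: [L T^-4]

The two sides have different dimensions, so the equation is NOT dimensionally consistent.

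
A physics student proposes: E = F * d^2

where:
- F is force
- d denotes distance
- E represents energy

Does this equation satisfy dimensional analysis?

No

F (force) has dimensions [L M T^-2].
d (distance) has dimensions [L].
E (energy) has dimensions [L^2 M T^-2].

Left side: [L^2 M T^-2]
Right side: [L^3 M T^-2]

The two sides have different dimensions, so the equation is NOT dimensionally consistent.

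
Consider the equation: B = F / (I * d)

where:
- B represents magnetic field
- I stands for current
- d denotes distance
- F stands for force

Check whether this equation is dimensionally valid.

Yes

B (magnetic field) has dimensions [I^-1 M T^-2].
I (current) has dimensions [I].
d (distance) has dimensions [L].
F (force) has dimensions [L M T^-2].

Left side: [I^-1 M T^-2]
Right side: [I^-1 M T^-2]

Both sides have the same dimensions, so the equation is dimensionally consistent.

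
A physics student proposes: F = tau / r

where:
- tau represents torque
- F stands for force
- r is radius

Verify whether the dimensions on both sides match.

Yes

tau (torque) has dimensions [L^2 M T^-2].
F (force) has dimensions [L M T^-2].
r (radius) has dimensions [L].

Left side: [L M T^-2]
Right side: [L M T^-2]

Both sides have the same dimensions, so the equation is dimensionally consistent.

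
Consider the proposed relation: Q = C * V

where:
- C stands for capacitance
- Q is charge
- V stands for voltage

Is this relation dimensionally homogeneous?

Yes

C (capacitance) has dimensions [I^2 L^-2 M^-1 T^4].
Q (charge) has dimensions [I T].
V (voltage) has dimensions [I^-1 L^2 M T^-3].

Left side: [I T]
Right side: [I T]

Both sides have the same dimensions, so the equation is dimensionally consistent.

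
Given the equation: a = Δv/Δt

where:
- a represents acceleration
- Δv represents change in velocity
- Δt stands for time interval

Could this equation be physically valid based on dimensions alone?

Yes

a (acceleration) has dimensions [L T^-2].
Δv (change in velocity) has dimensions [L T^-1].
Δt (time interval) has dimensions [T].

Left side: [L T^-2]
Right side: [L T^-2]

Both sides have the same dimensions, so the equation is dimensionally consistent.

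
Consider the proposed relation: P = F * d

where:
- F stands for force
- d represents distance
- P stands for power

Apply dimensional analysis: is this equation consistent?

No

F (force) has dimensions [L M T^-2].
d (distance) has dimensions [L].
P (power) has dimensions [L^2 M T^-3].

Left side: [L^2 M T^-3]
Right side: [L^2 M T^-2]

The two sides have different dimensions, so the equation is NOT dimensionally consistent.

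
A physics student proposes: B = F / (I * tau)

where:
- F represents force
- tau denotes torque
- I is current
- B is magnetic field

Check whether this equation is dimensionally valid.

No

F (force) has dimensions [L M T^-2].
tau (torque) has dimensions [L^2 M T^-2].
I (current) has dimensions [I].
B (magnetic field) has dimensions [I^-1 M T^-2].

Left side: [I^-1 M T^-2]
Right side: [I^-1 L^-1]

The two sides have different dimensions, so the equation is NOT dimensionally consistent.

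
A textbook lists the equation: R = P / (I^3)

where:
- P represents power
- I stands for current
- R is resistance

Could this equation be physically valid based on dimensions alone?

No

P (power) has dimensions [L^2 M T^-3].
I (current) has dimensions [I].
R (resistance) has dimensions [I^-2 L^2 M T^-3].

Left side: [I^-2 L^2 M T^-3]
Right side: [I^-3 L^2 M T^-3]

The two sides have different dimensions, so the equation is NOT dimensionally consistent.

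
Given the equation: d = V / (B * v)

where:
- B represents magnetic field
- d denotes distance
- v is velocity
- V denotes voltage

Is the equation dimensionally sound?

Yes

B (magnetic field) has dimensions [I^-1 M T^-2].
d (distance) has dimensions [L].
v (velocity) has dimensions [L T^-1].
V (voltage) has dimensions [I^-1 L^2 M T^-3].

Left side: [L]
Right side: [L]

Both sides have the same dimensions, so the equation is dimensionally consistent.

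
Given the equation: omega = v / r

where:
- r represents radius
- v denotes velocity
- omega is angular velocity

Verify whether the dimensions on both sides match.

Yes

r (radius) has dimensions [L].
v (velocity) has dimensions [L T^-1].
omega (angular velocity) has dimensions [T^-1].

Left side: [T^-1]
Right side: [T^-1]

Both sides have the same dimensions, so the equation is dimensionally consistent.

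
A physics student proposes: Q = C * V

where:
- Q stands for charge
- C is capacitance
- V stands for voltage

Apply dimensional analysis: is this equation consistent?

Yes

Q (charge) has dimensions [I T].
C (capacitance) has dimensions [I^2 L^-2 M^-1 T^4].
V (voltage) has dimensions [I^-1 L^2 M T^-3].

Left side: [I T]
Right side: [I T]

Both sides have the same dimensions, so the equation is dimensionally consistent.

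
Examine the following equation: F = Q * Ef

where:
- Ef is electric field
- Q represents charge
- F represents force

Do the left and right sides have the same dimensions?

Yes

Ef (electric field) has dimensions [I^-1 L M T^-3].
Q (charge) has dimensions [I T].
F (force) has dimensions [L M T^-2].

Left side: [L M T^-2]
Right side: [L M T^-2]

Both sides have the same dimensions, so the equation is dimensionally consistent.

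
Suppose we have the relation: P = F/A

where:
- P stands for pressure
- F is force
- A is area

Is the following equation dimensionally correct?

Yes

P (pressure) has dimensions [L^-1 M T^-2].
F (force) has dimensions [L M T^-2].
A (area) has dimensions [L^2].

Left side: [L^-1 M T^-2]
Right side: [L^-1 M T^-2]

Both sides have the same dimensions, so the equation is dimensionally consistent.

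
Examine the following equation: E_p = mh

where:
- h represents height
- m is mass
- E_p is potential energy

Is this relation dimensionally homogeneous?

No

h (height) has dimensions [L].
m (mass) has dimensions [M].
E_p (potential energy) has dimensions [L^2 M T^-2].

Left side: [L^2 M T^-2]
Right side: [L M]

The two sides have different dimensions, so the equation is NOT dimensionally consistent.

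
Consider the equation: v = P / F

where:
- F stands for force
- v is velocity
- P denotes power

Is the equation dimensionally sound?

Yes

F (force) has dimensions [L M T^-2].
v (velocity) has dimensions [L T^-1].
P (power) has dimensions [L^2 M T^-3].

Left side: [L T^-1]
Right side: [L T^-1]

Both sides have the same dimensions, so the equation is dimensionally consistent.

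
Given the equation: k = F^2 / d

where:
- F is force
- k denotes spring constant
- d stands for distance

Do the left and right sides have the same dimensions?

No

F (force) has dimensions [L M T^-2].
k (spring constant) has dimensions [M T^-2].
d (distance) has dimensions [L].

Left side: [M T^-2]
Right side: [L M^2 T^-4]

The two sides have different dimensions, so the equation is NOT dimensionally consistent.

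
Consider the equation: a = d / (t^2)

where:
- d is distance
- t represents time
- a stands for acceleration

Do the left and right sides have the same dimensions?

Yes

d (distance) has dimensions [L].
t (time) has dimensions [T].
a (acceleration) has dimensions [L T^-2].

Left side: [L T^-2]
Right side: [L T^-2]

Both sides have the same dimensions, so the equation is dimensionally consistent.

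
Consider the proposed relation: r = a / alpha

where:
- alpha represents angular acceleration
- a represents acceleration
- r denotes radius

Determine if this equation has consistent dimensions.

Yes

alpha (angular acceleration) has dimensions [T^-2].
a (acceleration) has dimensions [L T^-2].
r (radius) has dimensions [L].

Left side: [L]
Right side: [L]

Both sides have the same dimensions, so the equation is dimensionally consistent.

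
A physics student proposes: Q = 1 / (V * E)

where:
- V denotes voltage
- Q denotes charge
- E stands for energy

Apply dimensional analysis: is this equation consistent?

No

V (voltage) has dimensions [I^-1 L^2 M T^-3].
Q (charge) has dimensions [I T].
E (energy) has dimensions [L^2 M T^-2].

Left side: [I T]
Right side: [I L^-4 M^-2 T^5]

The two sides have different dimensions, so the equation is NOT dimensionally consistent.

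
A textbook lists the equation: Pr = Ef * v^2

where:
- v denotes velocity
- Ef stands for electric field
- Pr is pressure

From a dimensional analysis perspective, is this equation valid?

No

v (velocity) has dimensions [L T^-1].
Ef (electric field) has dimensions [I^-1 L M T^-3].
Pr (pressure) has dimensions [L^-1 M T^-2].

Left side: [L^-1 M T^-2]
Right side: [I^-1 L^3 M T^-5]

The two sides have different dimensions, so the equation is NOT dimensionally consistent.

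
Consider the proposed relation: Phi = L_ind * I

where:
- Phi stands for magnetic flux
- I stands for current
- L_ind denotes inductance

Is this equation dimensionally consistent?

Yes

Phi (magnetic flux) has dimensions [I^-1 L^2 M T^-2].
I (current) has dimensions [I].
L_ind (inductance) has dimensions [I^-2 L^2 M T^-2].

Left side: [I^-1 L^2 M T^-2]
Right side: [I^-1 L^2 M T^-2]

Both sides have the same dimensions, so the equation is dimensionally consistent.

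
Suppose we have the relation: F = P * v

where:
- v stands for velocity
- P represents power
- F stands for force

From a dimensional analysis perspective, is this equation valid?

No

v (velocity) has dimensions [L T^-1].
P (power) has dimensions [L^2 M T^-3].
F (force) has dimensions [L M T^-2].

Left side: [L M T^-2]
Right side: [L^3 M T^-4]

The two sides have different dimensions, so the equation is NOT dimensionally consistent.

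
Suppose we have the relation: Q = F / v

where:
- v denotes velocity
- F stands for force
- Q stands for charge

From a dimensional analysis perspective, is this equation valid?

No

v (velocity) has dimensions [L T^-1].
F (force) has dimensions [L M T^-2].
Q (charge) has dimensions [I T].

Left side: [I T]
Right side: [M T^-1]

The two sides have different dimensions, so the equation is NOT dimensionally consistent.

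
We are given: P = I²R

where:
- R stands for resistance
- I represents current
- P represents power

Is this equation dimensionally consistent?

Yes

R (resistance) has dimensions [I^-2 L^2 M T^-3].
I (current) has dimensions [I].
P (power) has dimensions [L^2 M T^-3].

Left side: [L^2 M T^-3]
Right side: [L^2 M T^-3]

Both sides have the same dimensions, so the equation is dimensionally consistent.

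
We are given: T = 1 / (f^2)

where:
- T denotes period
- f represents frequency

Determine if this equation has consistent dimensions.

No

T (period) has dimensions [T].
f (frequency) has dimensions [T^-1].

Left side: [T]
Right side: [T^2]

The two sides have different dimensions, so the equation is NOT dimensionally consistent.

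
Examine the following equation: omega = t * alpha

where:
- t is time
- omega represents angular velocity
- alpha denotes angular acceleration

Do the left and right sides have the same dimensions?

Yes

t (time) has dimensions [T].
omega (angular velocity) has dimensions [T^-1].
alpha (angular acceleration) has dimensions [T^-2].

Left side: [T^-1]
Right side: [T^-1]

Both sides have the same dimensions, so the equation is dimensionally consistent.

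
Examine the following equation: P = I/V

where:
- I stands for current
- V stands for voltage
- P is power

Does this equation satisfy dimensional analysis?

No

I (current) has dimensions [I].
V (voltage) has dimensions [I^-1 L^2 M T^-3].
P (power) has dimensions [L^2 M T^-3].

Left side: [L^2 M T^-3]
Right side: [I^2 L^-2 M^-1 T^3]

The two sides have different dimensions, so the equation is NOT dimensionally consistent.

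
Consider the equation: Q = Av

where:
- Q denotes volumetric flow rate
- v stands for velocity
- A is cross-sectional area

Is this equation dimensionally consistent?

Yes

Q (volumetric flow rate) has dimensions [L^3 T^-1].
v (velocity) has dimensions [L T^-1].
A (cross-sectional area) has dimensions [L^2].

Left side: [L^3 T^-1]
Right side: [L^3 T^-1]

Both sides have the same dimensions, so the equation is dimensionally consistent.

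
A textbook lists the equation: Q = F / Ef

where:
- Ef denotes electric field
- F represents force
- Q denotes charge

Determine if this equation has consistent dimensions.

Yes

Ef (electric field) has dimensions [I^-1 L M T^-3].
F (force) has dimensions [L M T^-2].
Q (charge) has dimensions [I T].

Left side: [I T]
Right side: [I T]

Both sides have the same dimensions, so the equation is dimensionally consistent.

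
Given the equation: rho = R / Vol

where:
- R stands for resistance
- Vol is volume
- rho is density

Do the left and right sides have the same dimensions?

No

R (resistance) has dimensions [I^-2 L^2 M T^-3].
Vol (volume) has dimensions [L^3].
rho (density) has dimensions [L^-3 M].

Left side: [L^-3 M]
Right side: [I^-2 L^-1 M T^-3]

The two sides have different dimensions, so the equation is NOT dimensionally consistent.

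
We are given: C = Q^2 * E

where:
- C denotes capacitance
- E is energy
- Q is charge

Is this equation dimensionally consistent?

No

C (capacitance) has dimensions [I^2 L^-2 M^-1 T^4].
E (energy) has dimensions [L^2 M T^-2].
Q (charge) has dimensions [I T].

Left side: [I^2 L^-2 M^-1 T^4]
Right side: [I^2 L^2 M]

The two sides have different dimensions, so the equation is NOT dimensionally consistent.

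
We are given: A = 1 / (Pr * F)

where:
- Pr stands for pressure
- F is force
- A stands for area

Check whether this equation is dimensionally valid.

No

Pr (pressure) has dimensions [L^-1 M T^-2].
F (force) has dimensions [L M T^-2].
A (area) has dimensions [L^2].

Left side: [L^2]
Right side: [M^-2 T^4]

The two sides have different dimensions, so the equation is NOT dimensionally consistent.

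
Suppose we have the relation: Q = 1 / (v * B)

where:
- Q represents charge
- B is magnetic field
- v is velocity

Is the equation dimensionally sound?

No

Q (charge) has dimensions [I T].
B (magnetic field) has dimensions [I^-1 M T^-2].
v (velocity) has dimensions [L T^-1].

Left side: [I T]
Right side: [I L^-1 M^-1 T^3]

The two sides have different dimensions, so the equation is NOT dimensionally consistent.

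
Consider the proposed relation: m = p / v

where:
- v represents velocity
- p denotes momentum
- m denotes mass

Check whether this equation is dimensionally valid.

Yes

v (velocity) has dimensions [L T^-1].
p (momentum) has dimensions [L M T^-1].
m (mass) has dimensions [M].

Left side: [M]
Right side: [M]

Both sides have the same dimensions, so the equation is dimensionally consistent.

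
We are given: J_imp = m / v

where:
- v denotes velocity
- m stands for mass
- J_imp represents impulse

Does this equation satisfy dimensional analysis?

No

v (velocity) has dimensions [L T^-1].
m (mass) has dimensions [M].
J_imp (impulse) has dimensions [L M T^-1].

Left side: [L M T^-1]
Right side: [L^-1 M T]

The two sides have different dimensions, so the equation is NOT dimensionally consistent.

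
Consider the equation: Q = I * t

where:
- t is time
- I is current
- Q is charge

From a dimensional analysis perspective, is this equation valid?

Yes

t (time) has dimensions [T].
I (current) has dimensions [I].
Q (charge) has dimensions [I T].

Left side: [I T]
Right side: [I T]

Both sides have the same dimensions, so the equation is dimensionally consistent.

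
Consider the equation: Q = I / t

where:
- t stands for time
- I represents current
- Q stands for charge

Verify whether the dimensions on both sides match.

No

t (time) has dimensions [T].
I (current) has dimensions [I].
Q (charge) has dimensions [I T].

Left side: [I T]
Right side: [I T^-1]

The two sides have different dimensions, so the equation is NOT dimensionally consistent.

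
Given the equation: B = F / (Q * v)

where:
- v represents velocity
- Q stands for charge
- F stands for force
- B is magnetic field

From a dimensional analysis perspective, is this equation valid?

Yes

v (velocity) has dimensions [L T^-1].
Q (charge) has dimensions [I T].
F (force) has dimensions [L M T^-2].
B (magnetic field) has dimensions [I^-1 M T^-2].

Left side: [I^-1 M T^-2]
Right side: [I^-1 M T^-2]

Both sides have the same dimensions, so the equation is dimensionally consistent.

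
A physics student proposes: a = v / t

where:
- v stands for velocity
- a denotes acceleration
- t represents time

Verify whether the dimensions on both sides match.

Yes

v (velocity) has dimensions [L T^-1].
a (acceleration) has dimensions [L T^-2].
t (time) has dimensions [T].

Left side: [L T^-2]
Right side: [L T^-2]

Both sides have the same dimensions, so the equation is dimensionally consistent.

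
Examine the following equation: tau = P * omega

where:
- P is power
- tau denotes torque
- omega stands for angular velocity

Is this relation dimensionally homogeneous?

No

P (power) has dimensions [L^2 M T^-3].
tau (torque) has dimensions [L^2 M T^-2].
omega (angular velocity) has dimensions [T^-1].

Left side: [L^2 M T^-2]
Right side: [L^2 M T^-4]

The two sides have different dimensions, so the equation is NOT dimensionally consistent.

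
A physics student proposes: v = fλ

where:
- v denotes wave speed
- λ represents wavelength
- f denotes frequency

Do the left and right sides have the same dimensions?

Yes

v (wave speed) has dimensions [L T^-1].
λ (wavelength) has dimensions [L].
f (frequency) has dimensions [T^-1].

Left side: [L T^-1]
Right side: [L T^-1]

Both sides have the same dimensions, so the equation is dimensionally consistent.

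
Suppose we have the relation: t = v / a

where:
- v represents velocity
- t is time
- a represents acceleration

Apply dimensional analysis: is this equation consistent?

Yes

v (velocity) has dimensions [L T^-1].
t (time) has dimensions [T].
a (acceleration) has dimensions [L T^-2].

Left side: [T]
Right side: [T]

Both sides have the same dimensions, so the equation is dimensionally consistent.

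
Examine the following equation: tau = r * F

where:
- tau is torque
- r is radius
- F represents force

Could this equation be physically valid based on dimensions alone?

Yes

tau (torque) has dimensions [L^2 M T^-2].
r (radius) has dimensions [L].
F (force) has dimensions [L M T^-2].

Left side: [L^2 M T^-2]
Right side: [L^2 M T^-2]

Both sides have the same dimensions, so the equation is dimensionally consistent.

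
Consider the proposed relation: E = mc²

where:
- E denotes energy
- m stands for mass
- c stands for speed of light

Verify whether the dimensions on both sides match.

Yes

E (energy) has dimensions [L^2 M T^-2].
m (mass) has dimensions [M].
c (speed of light) has dimensions [L T^-1].

Left side: [L^2 M T^-2]
Right side: [L^2 M T^-2]

Both sides have the same dimensions, so the equation is dimensionally consistent.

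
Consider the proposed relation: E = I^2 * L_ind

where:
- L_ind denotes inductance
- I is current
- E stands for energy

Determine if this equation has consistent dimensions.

Yes

L_ind (inductance) has dimensions [I^-2 L^2 M T^-2].
I (current) has dimensions [I].
E (energy) has dimensions [L^2 M T^-2].

Left side: [L^2 M T^-2]
Right side: [L^2 M T^-2]

Both sides have the same dimensions, so the equation is dimensionally consistent.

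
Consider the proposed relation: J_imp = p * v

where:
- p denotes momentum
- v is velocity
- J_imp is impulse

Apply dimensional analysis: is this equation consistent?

No

p (momentum) has dimensions [L M T^-1].
v (velocity) has dimensions [L T^-1].
J_imp (impulse) has dimensions [L M T^-1].

Left side: [L M T^-1]
Right side: [L^2 M T^-2]

The two sides have different dimensions, so the equation is NOT dimensionally consistent.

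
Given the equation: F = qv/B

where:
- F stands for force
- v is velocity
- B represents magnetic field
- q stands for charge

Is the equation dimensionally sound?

No

F (force) has dimensions [L M T^-2].
v (velocity) has dimensions [L T^-1].
B (magnetic field) has dimensions [I^-1 M T^-2].
q (charge) has dimensions [I T].

Left side: [L M T^-2]
Right side: [I^2 L M^-1 T^2]

The two sides have different dimensions, so the equation is NOT dimensionally consistent.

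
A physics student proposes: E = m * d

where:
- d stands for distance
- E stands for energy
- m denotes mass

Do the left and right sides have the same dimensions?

No

d (distance) has dimensions [L].
E (energy) has dimensions [L^2 M T^-2].
m (mass) has dimensions [M].

Left side: [L^2 M T^-2]
Right side: [L M]

The two sides have different dimensions, so the equation is NOT dimensionally consistent.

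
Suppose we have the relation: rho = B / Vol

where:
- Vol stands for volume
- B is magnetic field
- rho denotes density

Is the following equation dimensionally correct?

No

Vol (volume) has dimensions [L^3].
B (magnetic field) has dimensions [I^-1 M T^-2].
rho (density) has dimensions [L^-3 M].

Left side: [L^-3 M]
Right side: [I^-1 L^-3 M T^-2]

The two sides have different dimensions, so the equation is NOT dimensionally consistent.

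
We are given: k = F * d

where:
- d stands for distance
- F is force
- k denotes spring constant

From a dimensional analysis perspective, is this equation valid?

No

d (distance) has dimensions [L].
F (force) has dimensions [L M T^-2].
k (spring constant) has dimensions [M T^-2].

Left side: [M T^-2]
Right side: [L^2 M T^-2]

The two sides have different dimensions, so the equation is NOT dimensionally consistent.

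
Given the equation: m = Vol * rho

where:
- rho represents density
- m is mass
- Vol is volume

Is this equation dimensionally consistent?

Yes

rho (density) has dimensions [L^-3 M].
m (mass) has dimensions [M].
Vol (volume) has dimensions [L^3].

Left side: [M]
Right side: [M]

Both sides have the same dimensions, so the equation is dimensionally consistent.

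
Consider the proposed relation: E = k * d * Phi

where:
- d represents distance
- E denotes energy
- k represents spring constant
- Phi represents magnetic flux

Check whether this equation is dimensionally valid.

No

d (distance) has dimensions [L].
E (energy) has dimensions [L^2 M T^-2].
k (spring constant) has dimensions [M T^-2].
Phi (magnetic flux) has dimensions [I^-1 L^2 M T^-2].

Left side: [L^2 M T^-2]
Right side: [I^-1 L^3 M^2 T^-4]

The two sides have different dimensions, so the equation is NOT dimensionally consistent.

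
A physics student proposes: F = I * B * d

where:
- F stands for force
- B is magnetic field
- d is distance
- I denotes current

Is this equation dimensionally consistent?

Yes

F (force) has dimensions [L M T^-2].
B (magnetic field) has dimensions [I^-1 M T^-2].
d (distance) has dimensions [L].
I (current) has dimensions [I].

Left side: [L M T^-2]
Right side: [L M T^-2]

Both sides have the same dimensions, so the equation is dimensionally consistent.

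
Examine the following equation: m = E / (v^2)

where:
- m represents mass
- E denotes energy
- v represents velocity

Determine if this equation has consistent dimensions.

Yes

m (mass) has dimensions [M].
E (energy) has dimensions [L^2 M T^-2].
v (velocity) has dimensions [L T^-1].

Left side: [M]
Right side: [M]

Both sides have the same dimensions, so the equation is dimensionally consistent.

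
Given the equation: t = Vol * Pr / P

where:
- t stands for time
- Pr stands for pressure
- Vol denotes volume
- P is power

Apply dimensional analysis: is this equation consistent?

Yes

t (time) has dimensions [T].
Pr (pressure) has dimensions [L^-1 M T^-2].
Vol (volume) has dimensions [L^3].
P (power) has dimensions [L^2 M T^-3].

Left side: [T]
Right side: [T]

Both sides have the same dimensions, so the equation is dimensionally consistent.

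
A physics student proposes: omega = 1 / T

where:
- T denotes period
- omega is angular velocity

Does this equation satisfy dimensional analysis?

Yes

T (period) has dimensions [T].
omega (angular velocity) has dimensions [T^-1].

Left side: [T^-1]
Right side: [T^-1]

Both sides have the same dimensions, so the equation is dimensionally consistent.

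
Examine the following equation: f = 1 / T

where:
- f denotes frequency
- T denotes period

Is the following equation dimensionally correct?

Yes

f (frequency) has dimensions [T^-1].
T (period) has dimensions [T].

Left side: [T^-1]
Right side: [T^-1]

Both sides have the same dimensions, so the equation is dimensionally consistent.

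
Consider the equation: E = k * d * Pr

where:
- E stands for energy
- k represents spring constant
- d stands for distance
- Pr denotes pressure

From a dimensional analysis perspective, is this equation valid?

No

E (energy) has dimensions [L^2 M T^-2].
k (spring constant) has dimensions [M T^-2].
d (distance) has dimensions [L].
Pr (pressure) has dimensions [L^-1 M T^-2].

Left side: [L^2 M T^-2]
Right side: [M^2 T^-4]

The two sides have different dimensions, so the equation is NOT dimensionally consistent.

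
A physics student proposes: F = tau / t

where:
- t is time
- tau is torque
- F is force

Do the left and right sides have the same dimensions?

No

t (time) has dimensions [T].
tau (torque) has dimensions [L^2 M T^-2].
F (force) has dimensions [L M T^-2].

Left side: [L M T^-2]
Right side: [L^2 M T^-3]

The two sides have different dimensions, so the equation is NOT dimensionally consistent.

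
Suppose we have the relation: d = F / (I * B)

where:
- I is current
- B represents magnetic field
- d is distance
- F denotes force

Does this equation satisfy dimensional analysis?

Yes

I (current) has dimensions [I].
B (magnetic field) has dimensions [I^-1 M T^-2].
d (distance) has dimensions [L].
F (force) has dimensions [L M T^-2].

Left side: [L]
Right side: [L]

Both sides have the same dimensions, so the equation is dimensionally consistent.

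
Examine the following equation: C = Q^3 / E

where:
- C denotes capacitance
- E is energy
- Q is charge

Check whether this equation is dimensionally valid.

No

C (capacitance) has dimensions [I^2 L^-2 M^-1 T^4].
E (energy) has dimensions [L^2 M T^-2].
Q (charge) has dimensions [I T].

Left side: [I^2 L^-2 M^-1 T^4]
Right side: [I^3 L^-2 M^-1 T^5]

The two sides have different dimensions, so the equation is NOT dimensionally consistent.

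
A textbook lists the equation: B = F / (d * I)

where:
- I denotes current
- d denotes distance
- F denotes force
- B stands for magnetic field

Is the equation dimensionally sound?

Yes

I (current) has dimensions [I].
d (distance) has dimensions [L].
F (force) has dimensions [L M T^-2].
B (magnetic field) has dimensions [I^-1 M T^-2].

Left side: [I^-1 M T^-2]
Right side: [I^-1 M T^-2]

Both sides have the same dimensions, so the equation is dimensionally consistent.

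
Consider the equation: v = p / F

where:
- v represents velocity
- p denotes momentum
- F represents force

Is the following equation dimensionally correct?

No

v (velocity) has dimensions [L T^-1].
p (momentum) has dimensions [L M T^-1].
F (force) has dimensions [L M T^-2].

Left side: [L T^-1]
Right side: [T]

The two sides have different dimensions, so the equation is NOT dimensionally consistent.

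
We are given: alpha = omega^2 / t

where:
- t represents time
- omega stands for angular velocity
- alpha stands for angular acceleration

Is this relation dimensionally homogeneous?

No

t (time) has dimensions [T].
omega (angular velocity) has dimensions [T^-1].
alpha (angular acceleration) has dimensions [T^-2].

Left side: [T^-2]
Right side: [T^-3]

The two sides have different dimensions, so the equation is NOT dimensionally consistent.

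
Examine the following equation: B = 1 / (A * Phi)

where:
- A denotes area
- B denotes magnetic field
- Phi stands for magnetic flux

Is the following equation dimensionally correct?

No

A (area) has dimensions [L^2].
B (magnetic field) has dimensions [I^-1 M T^-2].
Phi (magnetic flux) has dimensions [I^-1 L^2 M T^-2].

Left side: [I^-1 M T^-2]
Right side: [I L^-4 M^-1 T^2]

The two sides have different dimensions, so the equation is NOT dimensionally consistent.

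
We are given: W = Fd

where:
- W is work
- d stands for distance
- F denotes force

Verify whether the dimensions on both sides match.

Yes

W (work) has dimensions [L^2 M T^-2].
d (distance) has dimensions [L].
F (force) has dimensions [L M T^-2].

Left side: [L^2 M T^-2]
Right side: [L^2 M T^-2]

Both sides have the same dimensions, so the equation is dimensionally consistent.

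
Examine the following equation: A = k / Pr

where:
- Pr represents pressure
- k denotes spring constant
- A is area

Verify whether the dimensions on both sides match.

No

Pr (pressure) has dimensions [L^-1 M T^-2].
k (spring constant) has dimensions [M T^-2].
A (area) has dimensions [L^2].

Left side: [L^2]
Right side: [L]

The two sides have different dimensions, so the equation is NOT dimensionally consistent.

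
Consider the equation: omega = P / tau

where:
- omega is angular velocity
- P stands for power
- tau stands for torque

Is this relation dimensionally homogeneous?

Yes

omega (angular velocity) has dimensions [T^-1].
P (power) has dimensions [L^2 M T^-3].
tau (torque) has dimensions [L^2 M T^-2].

Left side: [T^-1]
Right side: [T^-1]

Both sides have the same dimensions, so the equation is dimensionally consistent.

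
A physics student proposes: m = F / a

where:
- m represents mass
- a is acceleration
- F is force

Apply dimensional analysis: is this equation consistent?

Yes

m (mass) has dimensions [M].
a (acceleration) has dimensions [L T^-2].
F (force) has dimensions [L M T^-2].

Left side: [M]
Right side: [M]

Both sides have the same dimensions, so the equation is dimensionally consistent.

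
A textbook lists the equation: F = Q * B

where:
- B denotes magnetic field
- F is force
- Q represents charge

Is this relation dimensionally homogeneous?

No

B (magnetic field) has dimensions [I^-1 M T^-2].
F (force) has dimensions [L M T^-2].
Q (charge) has dimensions [I T].

Left side: [L M T^-2]
Right side: [M T^-1]

The two sides have different dimensions, so the equation is NOT dimensionally consistent.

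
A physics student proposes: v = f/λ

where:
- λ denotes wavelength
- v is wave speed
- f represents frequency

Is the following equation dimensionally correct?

No

λ (wavelength) has dimensions [L].
v (wave speed) has dimensions [L T^-1].
f (frequency) has dimensions [T^-1].

Left side: [L T^-1]
Right side: [L^-1 T^-1]

The two sides have different dimensions, so the equation is NOT dimensionally consistent.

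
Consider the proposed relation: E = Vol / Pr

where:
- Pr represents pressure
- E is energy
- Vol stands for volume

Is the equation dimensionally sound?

No

Pr (pressure) has dimensions [L^-1 M T^-2].
E (energy) has dimensions [L^2 M T^-2].
Vol (volume) has dimensions [L^3].

Left side: [L^2 M T^-2]
Right side: [L^4 M^-1 T^2]

The two sides have different dimensions, so the equation is NOT dimensionally consistent.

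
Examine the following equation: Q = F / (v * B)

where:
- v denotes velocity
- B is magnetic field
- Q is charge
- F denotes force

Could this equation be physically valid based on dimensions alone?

Yes

v (velocity) has dimensions [L T^-1].
B (magnetic field) has dimensions [I^-1 M T^-2].
Q (charge) has dimensions [I T].
F (force) has dimensions [L M T^-2].

Left side: [I T]
Right side: [I T]

Both sides have the same dimensions, so the equation is dimensionally consistent.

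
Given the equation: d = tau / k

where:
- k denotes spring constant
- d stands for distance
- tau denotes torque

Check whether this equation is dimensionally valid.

No

k (spring constant) has dimensions [M T^-2].
d (distance) has dimensions [L].
tau (torque) has dimensions [L^2 M T^-2].

Left side: [L]
Right side: [L^2]

The two sides have different dimensions, so the equation is NOT dimensionally consistent.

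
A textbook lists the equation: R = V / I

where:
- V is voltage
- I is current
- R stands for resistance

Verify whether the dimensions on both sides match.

Yes

V (voltage) has dimensions [I^-1 L^2 M T^-3].
I (current) has dimensions [I].
R (resistance) has dimensions [I^-2 L^2 M T^-3].

Left side: [I^-2 L^2 M T^-3]
Right side: [I^-2 L^2 M T^-3]

Both sides have the same dimensions, so the equation is dimensionally consistent.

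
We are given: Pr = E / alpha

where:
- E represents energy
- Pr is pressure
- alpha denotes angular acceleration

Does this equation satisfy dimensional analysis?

No

E (energy) has dimensions [L^2 M T^-2].
Pr (pressure) has dimensions [L^-1 M T^-2].
alpha (angular acceleration) has dimensions [T^-2].

Left side: [L^-1 M T^-2]
Right side: [L^2 M]

The two sides have different dimensions, so the equation is NOT dimensionally consistent.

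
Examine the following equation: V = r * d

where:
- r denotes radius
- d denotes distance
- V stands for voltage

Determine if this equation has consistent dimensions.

No

r (radius) has dimensions [L].
d (distance) has dimensions [L].
V (voltage) has dimensions [I^-1 L^2 M T^-3].

Left side: [I^-1 L^2 M T^-3]
Right side: [L^2]

The two sides have different dimensions, so the equation is NOT dimensionally consistent.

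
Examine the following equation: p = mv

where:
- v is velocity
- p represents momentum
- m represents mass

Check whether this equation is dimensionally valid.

Yes

v (velocity) has dimensions [L T^-1].
p (momentum) has dimensions [L M T^-1].
m (mass) has dimensions [M].

Left side: [L M T^-1]
Right side: [L M T^-1]

Both sides have the same dimensions, so the equation is dimensionally consistent.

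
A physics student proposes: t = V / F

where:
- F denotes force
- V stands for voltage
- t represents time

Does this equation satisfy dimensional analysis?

No

F (force) has dimensions [L M T^-2].
V (voltage) has dimensions [I^-1 L^2 M T^-3].
t (time) has dimensions [T].

Left side: [T]
Right side: [I^-1 L T^-1]

The two sides have different dimensions, so the equation is NOT dimensionally consistent.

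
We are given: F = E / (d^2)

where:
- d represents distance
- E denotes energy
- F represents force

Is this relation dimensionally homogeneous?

No

d (distance) has dimensions [L].
E (energy) has dimensions [L^2 M T^-2].
F (force) has dimensions [L M T^-2].

Left side: [L M T^-2]
Right side: [M T^-2]

The two sides have different dimensions, so the equation is NOT dimensionally consistent.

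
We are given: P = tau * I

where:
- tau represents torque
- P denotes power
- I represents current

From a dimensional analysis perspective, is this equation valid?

No

tau (torque) has dimensions [L^2 M T^-2].
P (power) has dimensions [L^2 M T^-3].
I (current) has dimensions [I].

Left side: [L^2 M T^-3]
Right side: [I L^2 M T^-2]

The two sides have different dimensions, so the equation is NOT dimensionally consistent.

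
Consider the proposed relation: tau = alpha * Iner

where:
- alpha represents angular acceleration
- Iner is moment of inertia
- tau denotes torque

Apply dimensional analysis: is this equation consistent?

Yes

alpha (angular acceleration) has dimensions [T^-2].
Iner (moment of inertia) has dimensions [L^2 M].
tau (torque) has dimensions [L^2 M T^-2].

Left side: [L^2 M T^-2]
Right side: [L^2 M T^-2]

Both sides have the same dimensions, so the equation is dimensionally consistent.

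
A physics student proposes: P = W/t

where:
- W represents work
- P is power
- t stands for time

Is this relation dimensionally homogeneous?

Yes

W (work) has dimensions [L^2 M T^-2].
P (power) has dimensions [L^2 M T^-3].
t (time) has dimensions [T].

Left side: [L^2 M T^-3]
Right side: [L^2 M T^-3]

Both sides have the same dimensions, so the equation is dimensionally consistent.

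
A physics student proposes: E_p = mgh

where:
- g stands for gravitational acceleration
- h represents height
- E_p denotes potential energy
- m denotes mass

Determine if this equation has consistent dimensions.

Yes

g (gravitational acceleration) has dimensions [L T^-2].
h (height) has dimensions [L].
E_p (potential energy) has dimensions [L^2 M T^-2].
m (mass) has dimensions [M].

Left side: [L^2 M T^-2]
Right side: [L^2 M T^-2]

Both sides have the same dimensions, so the equation is dimensionally consistent.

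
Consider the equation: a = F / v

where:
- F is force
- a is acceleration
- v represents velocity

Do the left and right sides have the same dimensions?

No

F (force) has dimensions [L M T^-2].
a (acceleration) has dimensions [L T^-2].
v (velocity) has dimensions [L T^-1].

Left side: [L T^-2]
Right side: [M T^-1]

The two sides have different dimensions, so the equation is NOT dimensionally consistent.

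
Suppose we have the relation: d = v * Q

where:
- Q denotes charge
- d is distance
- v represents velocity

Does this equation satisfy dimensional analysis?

No

Q (charge) has dimensions [I T].
d (distance) has dimensions [L].
v (velocity) has dimensions [L T^-1].

Left side: [L]
Right side: [I L]

The two sides have different dimensions, so the equation is NOT dimensionally consistent.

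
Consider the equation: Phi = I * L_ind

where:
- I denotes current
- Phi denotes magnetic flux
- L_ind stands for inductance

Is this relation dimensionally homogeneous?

Yes

I (current) has dimensions [I].
Phi (magnetic flux) has dimensions [I^-1 L^2 M T^-2].
L_ind (inductance) has dimensions [I^-2 L^2 M T^-2].

Left side: [I^-1 L^2 M T^-2]
Right side: [I^-1 L^2 M T^-2]

Both sides have the same dimensions, so the equation is dimensionally consistent.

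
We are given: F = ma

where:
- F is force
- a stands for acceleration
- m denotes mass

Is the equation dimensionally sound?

Yes

F (force) has dimensions [L M T^-2].
a (acceleration) has dimensions [L T^-2].
m (mass) has dimensions [M].

Left side: [L M T^-2]
Right side: [L M T^-2]

Both sides have the same dimensions, so the equation is dimensionally consistent.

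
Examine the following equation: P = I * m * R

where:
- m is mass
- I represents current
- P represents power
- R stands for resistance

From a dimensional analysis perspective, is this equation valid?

No

m (mass) has dimensions [M].
I (current) has dimensions [I].
P (power) has dimensions [L^2 M T^-3].
R (resistance) has dimensions [I^-2 L^2 M T^-3].

Left side: [L^2 M T^-3]
Right side: [I^-1 L^2 M^2 T^-3]

The two sides have different dimensions, so the equation is NOT dimensionally consistent.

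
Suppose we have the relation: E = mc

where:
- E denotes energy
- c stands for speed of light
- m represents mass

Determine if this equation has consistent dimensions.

No

E (energy) has dimensions [L^2 M T^-2].
c (speed of light) has dimensions [L T^-1].
m (mass) has dimensions [M].

Left side: [L^2 M T^-2]
Right side: [L M T^-1]

The two sides have different dimensions, so the equation is NOT dimensionally consistent.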